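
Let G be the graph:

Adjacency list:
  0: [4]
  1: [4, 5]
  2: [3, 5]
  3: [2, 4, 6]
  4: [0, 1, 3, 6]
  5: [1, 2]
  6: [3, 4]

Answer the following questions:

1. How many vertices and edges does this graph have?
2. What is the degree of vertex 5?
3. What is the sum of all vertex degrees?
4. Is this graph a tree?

Count: 7 vertices, 8 edges.
Vertex 5 has neighbors [1, 2], degree = 2.
Handshaking lemma: 2 * 8 = 16.
A tree on 7 vertices has 6 edges. This graph has 8 edges (2 extra). Not a tree.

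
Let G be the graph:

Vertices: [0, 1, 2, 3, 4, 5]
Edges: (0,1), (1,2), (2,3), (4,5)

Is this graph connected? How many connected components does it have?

Checking connectivity: the graph has 2 connected component(s).
Components: [[0, 1, 2, 3], [4, 5]]. The graph is NOT connected.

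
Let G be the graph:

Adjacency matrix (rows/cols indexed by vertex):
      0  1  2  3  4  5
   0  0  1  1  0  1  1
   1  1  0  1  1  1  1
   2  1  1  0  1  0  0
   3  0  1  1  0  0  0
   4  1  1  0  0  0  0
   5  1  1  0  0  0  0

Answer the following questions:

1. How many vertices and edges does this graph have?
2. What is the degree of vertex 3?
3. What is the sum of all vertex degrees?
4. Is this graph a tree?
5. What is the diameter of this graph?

Count: 6 vertices, 9 edges.
Vertex 3 has neighbors [1, 2], degree = 2.
Handshaking lemma: 2 * 9 = 18.
A tree on 6 vertices has 5 edges. This graph has 9 edges (4 extra). Not a tree.
Diameter (longest shortest path) = 2.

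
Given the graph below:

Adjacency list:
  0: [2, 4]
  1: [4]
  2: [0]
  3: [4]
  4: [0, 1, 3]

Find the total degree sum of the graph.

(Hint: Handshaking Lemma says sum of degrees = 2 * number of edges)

Count edges: 4 edges.
By Handshaking Lemma: sum of degrees = 2 * 4 = 8.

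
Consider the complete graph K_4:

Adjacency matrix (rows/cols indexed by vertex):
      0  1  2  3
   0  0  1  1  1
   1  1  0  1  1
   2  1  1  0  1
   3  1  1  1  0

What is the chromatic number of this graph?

In K_4, every vertex is adjacent to every other vertex.
Each vertex needs a unique color.
Chromatic number = 4.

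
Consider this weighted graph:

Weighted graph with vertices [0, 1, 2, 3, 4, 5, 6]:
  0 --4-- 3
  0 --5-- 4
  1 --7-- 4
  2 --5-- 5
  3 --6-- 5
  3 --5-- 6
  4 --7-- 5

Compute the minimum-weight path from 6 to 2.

Using Dijkstra's algorithm from vertex 6:
Shortest path: 6 -> 3 -> 5 -> 2
Total weight: 5 + 6 + 5 = 16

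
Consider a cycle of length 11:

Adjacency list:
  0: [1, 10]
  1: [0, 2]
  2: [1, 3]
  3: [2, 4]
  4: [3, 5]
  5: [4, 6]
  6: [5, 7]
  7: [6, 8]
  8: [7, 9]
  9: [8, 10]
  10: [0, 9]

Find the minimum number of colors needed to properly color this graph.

This is an odd cycle (C_11). Odd cycles are not bipartite (any 2-coloring forces two adjacent vertices to match), and 3 colors suffice.
Chromatic number = 3.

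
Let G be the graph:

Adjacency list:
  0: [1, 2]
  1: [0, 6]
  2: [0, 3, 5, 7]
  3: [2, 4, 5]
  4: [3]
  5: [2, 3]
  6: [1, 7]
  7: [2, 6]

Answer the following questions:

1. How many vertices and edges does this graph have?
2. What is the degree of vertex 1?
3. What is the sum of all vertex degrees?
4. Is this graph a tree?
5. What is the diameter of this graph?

Count: 8 vertices, 9 edges.
Vertex 1 has neighbors [0, 6], degree = 2.
Handshaking lemma: 2 * 9 = 18.
A tree on 8 vertices has 7 edges. This graph has 9 edges (2 extra). Not a tree.
Diameter (longest shortest path) = 4.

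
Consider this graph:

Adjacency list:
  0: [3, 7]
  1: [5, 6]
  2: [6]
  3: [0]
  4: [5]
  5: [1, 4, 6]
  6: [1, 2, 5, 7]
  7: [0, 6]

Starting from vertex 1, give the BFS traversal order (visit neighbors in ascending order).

BFS from vertex 1 (neighbors processed in ascending order):
Visit order: 1, 5, 6, 4, 2, 7, 0, 3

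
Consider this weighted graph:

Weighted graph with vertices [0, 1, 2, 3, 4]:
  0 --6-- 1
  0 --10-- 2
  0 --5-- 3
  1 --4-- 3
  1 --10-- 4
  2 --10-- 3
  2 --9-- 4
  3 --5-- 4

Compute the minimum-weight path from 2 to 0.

Using Dijkstra's algorithm from vertex 2:
Shortest path: 2 -> 0
Total weight: 10 = 10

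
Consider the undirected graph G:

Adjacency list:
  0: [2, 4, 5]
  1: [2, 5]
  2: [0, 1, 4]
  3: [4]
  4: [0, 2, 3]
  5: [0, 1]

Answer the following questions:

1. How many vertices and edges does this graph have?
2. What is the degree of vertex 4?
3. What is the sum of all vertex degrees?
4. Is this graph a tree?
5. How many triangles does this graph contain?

Count: 6 vertices, 7 edges.
Vertex 4 has neighbors [0, 2, 3], degree = 3.
Handshaking lemma: 2 * 7 = 14.
A tree on 6 vertices has 5 edges. This graph has 7 edges (2 extra). Not a tree.
Number of triangles = 1.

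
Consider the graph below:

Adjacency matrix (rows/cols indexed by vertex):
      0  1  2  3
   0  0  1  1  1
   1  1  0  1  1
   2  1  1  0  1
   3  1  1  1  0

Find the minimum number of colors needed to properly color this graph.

The graph has a maximum clique of size 4 (lower bound on chromatic number).
A valid 4-coloring: {0: 0, 1: 1, 2: 2, 3: 3}.
Chromatic number = 4.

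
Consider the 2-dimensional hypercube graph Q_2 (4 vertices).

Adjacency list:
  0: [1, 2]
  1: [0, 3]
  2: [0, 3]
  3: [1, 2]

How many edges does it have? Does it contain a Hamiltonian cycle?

Q_2 has 4 * 2 / 2 = 4 edges.
Q_2 (d >= 2) always has a Hamiltonian cycle: a 2-bit cyclic Gray code visits every vertex exactly once and returns to the start.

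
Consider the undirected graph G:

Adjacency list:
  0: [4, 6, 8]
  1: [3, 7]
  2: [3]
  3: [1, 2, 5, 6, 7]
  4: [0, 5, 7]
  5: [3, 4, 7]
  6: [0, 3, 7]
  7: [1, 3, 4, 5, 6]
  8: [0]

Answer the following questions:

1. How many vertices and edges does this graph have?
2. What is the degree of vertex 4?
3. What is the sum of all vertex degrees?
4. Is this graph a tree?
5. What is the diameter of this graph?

Count: 9 vertices, 13 edges.
Vertex 4 has neighbors [0, 5, 7], degree = 3.
Handshaking lemma: 2 * 13 = 26.
A tree on 9 vertices has 8 edges. This graph has 13 edges (5 extra). Not a tree.
Diameter (longest shortest path) = 4.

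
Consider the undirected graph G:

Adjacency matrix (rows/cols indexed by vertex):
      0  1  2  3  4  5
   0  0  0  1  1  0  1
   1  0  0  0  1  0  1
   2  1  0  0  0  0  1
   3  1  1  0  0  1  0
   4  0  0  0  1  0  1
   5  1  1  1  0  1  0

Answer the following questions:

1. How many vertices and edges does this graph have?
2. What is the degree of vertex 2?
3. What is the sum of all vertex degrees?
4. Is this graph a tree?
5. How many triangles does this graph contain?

Count: 6 vertices, 8 edges.
Vertex 2 has neighbors [0, 5], degree = 2.
Handshaking lemma: 2 * 8 = 16.
A tree on 6 vertices has 5 edges. This graph has 8 edges (3 extra). Not a tree.
Number of triangles = 1.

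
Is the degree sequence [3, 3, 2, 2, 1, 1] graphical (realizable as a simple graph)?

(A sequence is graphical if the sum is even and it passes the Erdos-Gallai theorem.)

Sum of degrees = 12. Sum is even and passes Erdos-Gallai. The sequence IS graphical.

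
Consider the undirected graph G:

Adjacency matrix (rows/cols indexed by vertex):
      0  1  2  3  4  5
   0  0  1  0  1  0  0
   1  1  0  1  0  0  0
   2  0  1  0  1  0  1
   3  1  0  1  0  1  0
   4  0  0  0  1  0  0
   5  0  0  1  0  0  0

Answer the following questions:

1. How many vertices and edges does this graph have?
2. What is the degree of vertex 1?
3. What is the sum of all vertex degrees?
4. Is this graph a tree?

Count: 6 vertices, 6 edges.
Vertex 1 has neighbors [0, 2], degree = 2.
Handshaking lemma: 2 * 6 = 12.
A tree on 6 vertices has 5 edges. This graph has 6 edges (1 extra). Not a tree.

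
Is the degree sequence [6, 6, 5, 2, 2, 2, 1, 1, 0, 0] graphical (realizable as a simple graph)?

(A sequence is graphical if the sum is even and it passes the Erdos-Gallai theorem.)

Sum of degrees = 25. Sum is odd, so the sequence is NOT graphical.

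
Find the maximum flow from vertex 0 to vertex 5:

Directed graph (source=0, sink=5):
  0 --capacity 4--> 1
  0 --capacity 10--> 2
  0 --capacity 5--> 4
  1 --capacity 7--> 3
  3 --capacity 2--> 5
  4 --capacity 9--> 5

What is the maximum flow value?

Computing max flow:
  Flow on (0->1): 2/4
  Flow on (0->4): 5/5
  Flow on (1->3): 2/7
  Flow on (3->5): 2/2
  Flow on (4->5): 5/9
Maximum flow = 7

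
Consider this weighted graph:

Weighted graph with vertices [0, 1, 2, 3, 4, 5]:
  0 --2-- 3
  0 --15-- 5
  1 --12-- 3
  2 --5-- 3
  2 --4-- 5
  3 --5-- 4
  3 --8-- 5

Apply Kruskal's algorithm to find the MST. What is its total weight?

Applying Kruskal's algorithm (sort edges by weight, add if no cycle):
  Add (0,3) w=2
  Add (2,5) w=4
  Add (2,3) w=5
  Add (3,4) w=5
  Skip (3,5) w=8 (creates cycle)
  Add (1,3) w=12
  Skip (0,5) w=15 (creates cycle)
MST weight = 28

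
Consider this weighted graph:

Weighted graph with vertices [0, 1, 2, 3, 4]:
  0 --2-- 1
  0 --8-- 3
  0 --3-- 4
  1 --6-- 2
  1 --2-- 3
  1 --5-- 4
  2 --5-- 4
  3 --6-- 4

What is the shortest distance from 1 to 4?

Using Dijkstra's algorithm from vertex 1:
Shortest path: 1 -> 4
Total weight: 5 = 5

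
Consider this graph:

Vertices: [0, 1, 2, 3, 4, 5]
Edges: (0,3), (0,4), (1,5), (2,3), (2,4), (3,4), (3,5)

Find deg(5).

Vertex 5 has neighbors [1, 3], so deg(5) = 2.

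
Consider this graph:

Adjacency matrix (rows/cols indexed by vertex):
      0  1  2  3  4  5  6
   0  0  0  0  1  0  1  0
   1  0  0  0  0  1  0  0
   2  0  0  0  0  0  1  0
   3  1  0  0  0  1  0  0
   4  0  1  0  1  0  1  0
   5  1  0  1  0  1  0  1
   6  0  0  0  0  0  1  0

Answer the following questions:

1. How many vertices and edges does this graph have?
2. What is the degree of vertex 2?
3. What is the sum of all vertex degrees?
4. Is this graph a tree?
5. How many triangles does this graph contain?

Count: 7 vertices, 7 edges.
Vertex 2 has neighbors [5], degree = 1.
Handshaking lemma: 2 * 7 = 14.
A tree on 7 vertices has 6 edges. This graph has 7 edges (1 extra). Not a tree.
Number of triangles = 0.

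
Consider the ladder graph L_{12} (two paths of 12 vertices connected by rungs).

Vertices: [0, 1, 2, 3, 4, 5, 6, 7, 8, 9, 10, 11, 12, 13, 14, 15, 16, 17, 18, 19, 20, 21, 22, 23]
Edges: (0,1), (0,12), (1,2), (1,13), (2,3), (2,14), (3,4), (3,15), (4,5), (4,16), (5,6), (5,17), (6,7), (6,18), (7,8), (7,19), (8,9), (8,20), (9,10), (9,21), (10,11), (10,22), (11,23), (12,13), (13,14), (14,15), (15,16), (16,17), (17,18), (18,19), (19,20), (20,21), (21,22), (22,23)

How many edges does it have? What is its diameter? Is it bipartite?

Ladder graph L_{12}: 12 rungs + 2 * (12-1) path edges = 12 + 22 = 34 edges.
Diameter = 12.
Ladder graphs are bipartite (alternating coloring along each path).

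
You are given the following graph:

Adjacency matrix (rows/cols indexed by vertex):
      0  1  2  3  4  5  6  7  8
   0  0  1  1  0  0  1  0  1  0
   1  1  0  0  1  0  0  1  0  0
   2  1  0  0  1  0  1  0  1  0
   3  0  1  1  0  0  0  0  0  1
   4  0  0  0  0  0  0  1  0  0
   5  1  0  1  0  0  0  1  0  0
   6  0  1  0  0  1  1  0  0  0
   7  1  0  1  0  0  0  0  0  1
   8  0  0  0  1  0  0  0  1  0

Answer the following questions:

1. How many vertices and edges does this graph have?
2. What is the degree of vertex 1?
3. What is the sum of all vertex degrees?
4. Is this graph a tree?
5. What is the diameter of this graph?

Count: 9 vertices, 13 edges.
Vertex 1 has neighbors [0, 3, 6], degree = 3.
Handshaking lemma: 2 * 13 = 26.
A tree on 9 vertices has 8 edges. This graph has 13 edges (5 extra). Not a tree.
Diameter (longest shortest path) = 4.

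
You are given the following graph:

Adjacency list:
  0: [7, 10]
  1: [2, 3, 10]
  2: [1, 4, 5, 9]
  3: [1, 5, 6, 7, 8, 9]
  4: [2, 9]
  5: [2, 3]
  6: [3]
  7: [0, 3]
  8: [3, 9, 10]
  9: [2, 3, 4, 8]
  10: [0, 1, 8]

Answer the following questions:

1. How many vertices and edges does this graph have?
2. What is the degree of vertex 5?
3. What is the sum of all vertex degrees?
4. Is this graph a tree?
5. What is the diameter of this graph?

Count: 11 vertices, 16 edges.
Vertex 5 has neighbors [2, 3], degree = 2.
Handshaking lemma: 2 * 16 = 32.
A tree on 11 vertices has 10 edges. This graph has 16 edges (6 extra). Not a tree.
Diameter (longest shortest path) = 4.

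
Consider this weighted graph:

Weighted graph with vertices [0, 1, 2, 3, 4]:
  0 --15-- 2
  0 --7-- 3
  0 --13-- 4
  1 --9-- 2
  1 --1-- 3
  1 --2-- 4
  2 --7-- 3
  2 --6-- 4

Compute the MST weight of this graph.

Applying Kruskal's algorithm (sort edges by weight, add if no cycle):
  Add (1,3) w=1
  Add (1,4) w=2
  Add (2,4) w=6
  Add (0,3) w=7
  Skip (2,3) w=7 (creates cycle)
  Skip (1,2) w=9 (creates cycle)
  Skip (0,4) w=13 (creates cycle)
  Skip (0,2) w=15 (creates cycle)
MST weight = 16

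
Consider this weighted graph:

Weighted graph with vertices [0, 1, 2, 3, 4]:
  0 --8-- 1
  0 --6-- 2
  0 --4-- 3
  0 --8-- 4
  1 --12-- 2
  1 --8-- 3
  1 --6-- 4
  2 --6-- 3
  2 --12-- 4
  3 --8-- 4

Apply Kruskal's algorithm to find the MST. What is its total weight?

Applying Kruskal's algorithm (sort edges by weight, add if no cycle):
  Add (0,3) w=4
  Add (0,2) w=6
  Add (1,4) w=6
  Skip (2,3) w=6 (creates cycle)
  Add (0,4) w=8
  Skip (0,1) w=8 (creates cycle)
  Skip (1,3) w=8 (creates cycle)
  Skip (3,4) w=8 (creates cycle)
  Skip (1,2) w=12 (creates cycle)
  Skip (2,4) w=12 (creates cycle)
MST weight = 24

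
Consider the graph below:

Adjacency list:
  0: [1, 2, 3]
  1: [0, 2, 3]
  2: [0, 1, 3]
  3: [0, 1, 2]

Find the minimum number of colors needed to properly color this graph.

The graph has a maximum clique of size 4 (lower bound on chromatic number).
A valid 4-coloring: {0: 0, 1: 1, 2: 2, 3: 3}.
Chromatic number = 4.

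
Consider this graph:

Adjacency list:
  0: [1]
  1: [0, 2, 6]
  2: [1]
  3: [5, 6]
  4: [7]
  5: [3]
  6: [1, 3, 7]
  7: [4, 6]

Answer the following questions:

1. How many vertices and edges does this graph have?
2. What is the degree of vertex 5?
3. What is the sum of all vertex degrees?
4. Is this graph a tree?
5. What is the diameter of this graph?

Count: 8 vertices, 7 edges.
Vertex 5 has neighbors [3], degree = 1.
Handshaking lemma: 2 * 7 = 14.
A graph is a tree iff it is connected and has exactly n-1 edges. This graph is connected (all 8 vertices in one component) and has 8-1 = 7 edges. It is a tree.
Diameter (longest shortest path) = 4.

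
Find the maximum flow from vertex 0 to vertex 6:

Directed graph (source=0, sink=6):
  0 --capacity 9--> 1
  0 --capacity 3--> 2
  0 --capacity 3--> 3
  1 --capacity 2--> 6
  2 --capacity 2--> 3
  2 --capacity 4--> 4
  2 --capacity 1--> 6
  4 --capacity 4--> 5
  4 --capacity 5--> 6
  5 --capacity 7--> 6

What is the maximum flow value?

Computing max flow:
  Flow on (0->1): 2/9
  Flow on (0->2): 3/3
  Flow on (1->6): 2/2
  Flow on (2->4): 2/4
  Flow on (2->6): 1/1
  Flow on (4->6): 2/5
Maximum flow = 5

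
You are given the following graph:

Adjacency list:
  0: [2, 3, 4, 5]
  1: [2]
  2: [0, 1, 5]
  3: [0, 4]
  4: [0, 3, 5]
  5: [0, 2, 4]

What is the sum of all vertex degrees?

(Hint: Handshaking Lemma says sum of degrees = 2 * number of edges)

Count edges: 8 edges.
By Handshaking Lemma: sum of degrees = 2 * 8 = 16.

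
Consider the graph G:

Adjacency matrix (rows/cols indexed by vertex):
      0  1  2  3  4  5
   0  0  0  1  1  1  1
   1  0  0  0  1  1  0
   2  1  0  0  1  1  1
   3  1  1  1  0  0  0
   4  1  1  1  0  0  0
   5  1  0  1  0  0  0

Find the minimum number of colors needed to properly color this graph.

The graph has a maximum clique of size 3 (lower bound on chromatic number).
A valid 3-coloring: {0: 0, 1: 0, 2: 1, 3: 2, 4: 2, 5: 2}.
Chromatic number = 3.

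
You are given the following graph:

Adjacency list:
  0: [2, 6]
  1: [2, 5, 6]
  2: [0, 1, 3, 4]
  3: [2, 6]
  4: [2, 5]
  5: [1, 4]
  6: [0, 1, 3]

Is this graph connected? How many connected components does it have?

Checking connectivity: the graph has 1 connected component(s).
All vertices are reachable from each other. The graph IS connected.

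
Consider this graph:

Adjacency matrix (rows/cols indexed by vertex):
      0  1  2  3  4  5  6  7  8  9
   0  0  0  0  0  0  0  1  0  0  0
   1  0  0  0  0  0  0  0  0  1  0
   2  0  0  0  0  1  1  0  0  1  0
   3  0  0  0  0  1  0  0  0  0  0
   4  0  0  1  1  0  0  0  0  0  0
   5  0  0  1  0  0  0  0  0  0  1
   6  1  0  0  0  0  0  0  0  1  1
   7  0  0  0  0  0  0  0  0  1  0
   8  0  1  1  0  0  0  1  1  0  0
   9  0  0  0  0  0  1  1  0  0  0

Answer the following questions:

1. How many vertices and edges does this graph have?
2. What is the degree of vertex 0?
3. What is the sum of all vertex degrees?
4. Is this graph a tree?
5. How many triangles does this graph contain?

Count: 10 vertices, 10 edges.
Vertex 0 has neighbors [6], degree = 1.
Handshaking lemma: 2 * 10 = 20.
A tree on 10 vertices has 9 edges. This graph has 10 edges (1 extra). Not a tree.
Number of triangles = 0.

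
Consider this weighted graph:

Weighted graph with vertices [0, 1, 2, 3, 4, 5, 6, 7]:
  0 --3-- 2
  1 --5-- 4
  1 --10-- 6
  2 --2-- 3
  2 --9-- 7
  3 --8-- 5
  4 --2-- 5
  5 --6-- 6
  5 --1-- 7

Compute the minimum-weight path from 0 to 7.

Using Dijkstra's algorithm from vertex 0:
Shortest path: 0 -> 2 -> 7
Total weight: 3 + 9 = 12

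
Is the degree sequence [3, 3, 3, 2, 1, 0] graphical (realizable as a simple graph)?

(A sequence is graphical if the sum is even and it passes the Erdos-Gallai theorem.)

Sum of degrees = 12. Sum is even and passes Erdos-Gallai. The sequence IS graphical.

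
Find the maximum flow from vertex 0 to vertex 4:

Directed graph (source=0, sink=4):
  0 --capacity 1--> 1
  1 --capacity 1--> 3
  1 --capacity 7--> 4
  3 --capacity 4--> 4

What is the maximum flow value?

Computing max flow:
  Flow on (0->1): 1/1
  Flow on (1->4): 1/7
Maximum flow = 1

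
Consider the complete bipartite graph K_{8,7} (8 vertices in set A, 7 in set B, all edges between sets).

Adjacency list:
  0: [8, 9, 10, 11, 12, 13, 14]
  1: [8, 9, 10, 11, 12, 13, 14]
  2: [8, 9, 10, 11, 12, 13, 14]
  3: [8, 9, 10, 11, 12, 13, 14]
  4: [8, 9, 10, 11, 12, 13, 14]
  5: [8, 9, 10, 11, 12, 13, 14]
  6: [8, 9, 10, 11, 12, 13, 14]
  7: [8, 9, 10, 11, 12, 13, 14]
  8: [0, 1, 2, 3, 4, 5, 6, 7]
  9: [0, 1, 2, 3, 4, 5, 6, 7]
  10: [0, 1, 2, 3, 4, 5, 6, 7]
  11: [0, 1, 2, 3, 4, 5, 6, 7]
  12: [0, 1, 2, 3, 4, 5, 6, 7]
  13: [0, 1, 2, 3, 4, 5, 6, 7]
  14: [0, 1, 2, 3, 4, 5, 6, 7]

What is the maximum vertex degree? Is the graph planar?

Set-A vertices have degree 7; set-B vertices have degree 8. Maximum degree = max(8,7) = 8.
K_{8,7} contains K_{3,3} as a subgraph (since both sides have >= 3 vertices); by Kuratowski's theorem it is not planar.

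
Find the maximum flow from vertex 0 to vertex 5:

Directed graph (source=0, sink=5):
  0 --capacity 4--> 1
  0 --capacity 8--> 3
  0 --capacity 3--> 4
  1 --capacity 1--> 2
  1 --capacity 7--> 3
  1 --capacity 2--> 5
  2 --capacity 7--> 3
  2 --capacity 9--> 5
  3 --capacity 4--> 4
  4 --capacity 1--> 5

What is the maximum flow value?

Computing max flow:
  Flow on (0->1): 3/4
  Flow on (0->3): 1/8
  Flow on (1->2): 1/1
  Flow on (1->5): 2/2
  Flow on (2->5): 1/9
  Flow on (3->4): 1/4
  Flow on (4->5): 1/1
Maximum flow = 4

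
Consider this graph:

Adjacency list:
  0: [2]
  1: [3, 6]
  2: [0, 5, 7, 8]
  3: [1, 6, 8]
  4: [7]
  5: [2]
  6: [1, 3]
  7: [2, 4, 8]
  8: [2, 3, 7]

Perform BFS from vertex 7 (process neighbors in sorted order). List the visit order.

BFS from vertex 7 (neighbors processed in ascending order):
Visit order: 7, 2, 4, 8, 0, 5, 3, 1, 6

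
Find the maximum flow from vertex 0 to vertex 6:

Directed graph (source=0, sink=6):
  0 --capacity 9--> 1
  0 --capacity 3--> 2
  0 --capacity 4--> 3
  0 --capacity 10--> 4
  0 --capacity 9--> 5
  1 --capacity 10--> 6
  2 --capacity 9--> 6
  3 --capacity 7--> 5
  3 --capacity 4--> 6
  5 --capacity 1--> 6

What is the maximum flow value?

Computing max flow:
  Flow on (0->1): 9/9
  Flow on (0->2): 3/3
  Flow on (0->3): 4/4
  Flow on (0->5): 1/9
  Flow on (1->6): 9/10
  Flow on (2->6): 3/9
  Flow on (3->6): 4/4
  Flow on (5->6): 1/1
Maximum flow = 17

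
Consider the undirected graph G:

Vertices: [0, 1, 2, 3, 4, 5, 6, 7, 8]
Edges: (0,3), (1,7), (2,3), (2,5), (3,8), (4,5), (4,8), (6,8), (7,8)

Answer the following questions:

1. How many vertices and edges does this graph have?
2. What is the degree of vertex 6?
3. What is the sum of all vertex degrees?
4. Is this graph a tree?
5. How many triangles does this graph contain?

Count: 9 vertices, 9 edges.
Vertex 6 has neighbors [8], degree = 1.
Handshaking lemma: 2 * 9 = 18.
A tree on 9 vertices has 8 edges. This graph has 9 edges (1 extra). Not a tree.
Number of triangles = 0.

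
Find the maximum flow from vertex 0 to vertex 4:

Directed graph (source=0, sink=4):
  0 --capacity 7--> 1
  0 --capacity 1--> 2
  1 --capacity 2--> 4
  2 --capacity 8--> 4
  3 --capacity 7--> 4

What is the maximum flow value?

Computing max flow:
  Flow on (0->1): 2/7
  Flow on (0->2): 1/1
  Flow on (1->4): 2/2
  Flow on (2->4): 1/8
Maximum flow = 3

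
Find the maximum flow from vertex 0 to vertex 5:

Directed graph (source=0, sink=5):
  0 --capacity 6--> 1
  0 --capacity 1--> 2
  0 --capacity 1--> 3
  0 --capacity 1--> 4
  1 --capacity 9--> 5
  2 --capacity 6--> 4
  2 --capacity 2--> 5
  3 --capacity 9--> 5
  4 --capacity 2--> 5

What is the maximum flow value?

Computing max flow:
  Flow on (0->1): 6/6
  Flow on (0->2): 1/1
  Flow on (0->3): 1/1
  Flow on (0->4): 1/1
  Flow on (1->5): 6/9
  Flow on (2->5): 1/2
  Flow on (3->5): 1/9
  Flow on (4->5): 1/2
Maximum flow = 9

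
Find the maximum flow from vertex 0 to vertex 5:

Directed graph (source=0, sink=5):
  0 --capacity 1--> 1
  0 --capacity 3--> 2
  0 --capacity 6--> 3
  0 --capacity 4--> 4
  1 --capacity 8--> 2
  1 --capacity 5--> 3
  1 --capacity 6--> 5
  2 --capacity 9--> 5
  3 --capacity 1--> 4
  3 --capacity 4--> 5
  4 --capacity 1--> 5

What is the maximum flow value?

Computing max flow:
  Flow on (0->1): 1/1
  Flow on (0->2): 3/3
  Flow on (0->3): 5/6
  Flow on (1->5): 1/6
  Flow on (2->5): 3/9
  Flow on (3->4): 1/1
  Flow on (3->5): 4/4
  Flow on (4->5): 1/1
Maximum flow = 9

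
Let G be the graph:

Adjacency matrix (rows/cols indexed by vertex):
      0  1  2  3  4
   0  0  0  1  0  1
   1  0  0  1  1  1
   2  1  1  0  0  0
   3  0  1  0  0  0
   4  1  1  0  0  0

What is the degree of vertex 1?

Vertex 1 has neighbors [2, 3, 4], so deg(1) = 3.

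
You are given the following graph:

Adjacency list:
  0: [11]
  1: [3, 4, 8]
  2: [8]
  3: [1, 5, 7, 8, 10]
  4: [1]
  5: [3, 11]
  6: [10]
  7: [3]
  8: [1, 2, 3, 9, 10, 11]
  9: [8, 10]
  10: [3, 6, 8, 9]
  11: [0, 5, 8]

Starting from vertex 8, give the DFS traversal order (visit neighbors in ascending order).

DFS from vertex 8 (neighbors processed in ascending order):
Visit order: 8, 1, 3, 5, 11, 0, 7, 10, 6, 9, 4, 2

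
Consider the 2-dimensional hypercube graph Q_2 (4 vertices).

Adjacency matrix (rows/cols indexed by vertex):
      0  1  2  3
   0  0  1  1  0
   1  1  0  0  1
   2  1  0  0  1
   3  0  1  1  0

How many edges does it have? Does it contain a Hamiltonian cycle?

Q_2 has 4 * 2 / 2 = 4 edges.
Q_2 (d >= 2) always has a Hamiltonian cycle: a 2-bit cyclic Gray code visits every vertex exactly once and returns to the start.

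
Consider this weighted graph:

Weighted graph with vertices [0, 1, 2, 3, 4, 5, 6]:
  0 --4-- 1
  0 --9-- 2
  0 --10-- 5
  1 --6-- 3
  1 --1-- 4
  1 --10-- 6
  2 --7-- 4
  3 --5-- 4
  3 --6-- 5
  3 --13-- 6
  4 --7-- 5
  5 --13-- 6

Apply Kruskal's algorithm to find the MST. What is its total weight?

Applying Kruskal's algorithm (sort edges by weight, add if no cycle):
  Add (1,4) w=1
  Add (0,1) w=4
  Add (3,4) w=5
  Skip (1,3) w=6 (creates cycle)
  Add (3,5) w=6
  Add (2,4) w=7
  Skip (4,5) w=7 (creates cycle)
  Skip (0,2) w=9 (creates cycle)
  Skip (0,5) w=10 (creates cycle)
  Add (1,6) w=10
  Skip (3,6) w=13 (creates cycle)
  Skip (5,6) w=13 (creates cycle)
MST weight = 33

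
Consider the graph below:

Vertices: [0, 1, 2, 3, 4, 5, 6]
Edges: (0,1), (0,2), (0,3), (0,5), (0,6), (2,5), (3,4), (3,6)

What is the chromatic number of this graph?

The graph has a maximum clique of size 3 (lower bound on chromatic number).
A valid 3-coloring: {0: 0, 1: 1, 2: 1, 3: 1, 4: 0, 5: 2, 6: 2}.
Chromatic number = 3.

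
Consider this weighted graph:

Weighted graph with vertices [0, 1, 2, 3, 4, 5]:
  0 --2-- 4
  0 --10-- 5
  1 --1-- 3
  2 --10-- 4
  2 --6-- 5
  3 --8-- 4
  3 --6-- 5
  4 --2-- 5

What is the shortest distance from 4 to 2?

Using Dijkstra's algorithm from vertex 4:
Shortest path: 4 -> 5 -> 2
Total weight: 2 + 6 = 8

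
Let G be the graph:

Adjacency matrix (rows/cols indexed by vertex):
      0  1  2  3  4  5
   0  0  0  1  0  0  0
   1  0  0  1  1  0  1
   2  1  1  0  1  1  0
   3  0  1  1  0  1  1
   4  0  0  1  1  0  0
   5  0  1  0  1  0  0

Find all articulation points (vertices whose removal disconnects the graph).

An articulation point is a vertex whose removal disconnects the graph.
Articulation points: [2]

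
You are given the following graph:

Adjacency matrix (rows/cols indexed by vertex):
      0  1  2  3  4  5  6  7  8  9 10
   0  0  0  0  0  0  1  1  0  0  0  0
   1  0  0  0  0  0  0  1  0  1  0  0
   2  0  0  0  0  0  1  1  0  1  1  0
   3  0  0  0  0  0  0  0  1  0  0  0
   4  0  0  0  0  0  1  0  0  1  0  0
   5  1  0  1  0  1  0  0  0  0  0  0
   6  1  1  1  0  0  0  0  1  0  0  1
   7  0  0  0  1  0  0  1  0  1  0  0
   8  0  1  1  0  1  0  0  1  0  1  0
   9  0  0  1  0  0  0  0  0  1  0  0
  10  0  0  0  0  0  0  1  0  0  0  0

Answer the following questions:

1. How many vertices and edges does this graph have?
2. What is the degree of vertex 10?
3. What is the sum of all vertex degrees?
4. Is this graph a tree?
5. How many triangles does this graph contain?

Count: 11 vertices, 15 edges.
Vertex 10 has neighbors [6], degree = 1.
Handshaking lemma: 2 * 15 = 30.
A tree on 11 vertices has 10 edges. This graph has 15 edges (5 extra). Not a tree.
Number of triangles = 1.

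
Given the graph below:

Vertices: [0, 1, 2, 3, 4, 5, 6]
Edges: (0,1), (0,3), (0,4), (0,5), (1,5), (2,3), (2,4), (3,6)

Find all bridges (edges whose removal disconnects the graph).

A bridge is an edge whose removal increases the number of connected components.
Bridges found: (3,6)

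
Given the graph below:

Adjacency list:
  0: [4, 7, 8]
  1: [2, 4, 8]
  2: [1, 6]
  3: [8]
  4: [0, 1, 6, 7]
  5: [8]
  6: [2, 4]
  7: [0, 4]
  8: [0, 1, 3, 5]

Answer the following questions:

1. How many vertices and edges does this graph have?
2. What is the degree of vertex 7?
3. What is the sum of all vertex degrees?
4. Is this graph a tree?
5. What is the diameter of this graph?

Count: 9 vertices, 11 edges.
Vertex 7 has neighbors [0, 4], degree = 2.
Handshaking lemma: 2 * 11 = 22.
A tree on 9 vertices has 8 edges. This graph has 11 edges (3 extra). Not a tree.
Diameter (longest shortest path) = 4.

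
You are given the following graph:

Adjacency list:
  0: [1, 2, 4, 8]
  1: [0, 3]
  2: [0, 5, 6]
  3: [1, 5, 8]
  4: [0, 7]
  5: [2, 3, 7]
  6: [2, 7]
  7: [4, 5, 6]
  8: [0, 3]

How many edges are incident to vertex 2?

Vertex 2 has neighbors [0, 5, 6], so deg(2) = 3.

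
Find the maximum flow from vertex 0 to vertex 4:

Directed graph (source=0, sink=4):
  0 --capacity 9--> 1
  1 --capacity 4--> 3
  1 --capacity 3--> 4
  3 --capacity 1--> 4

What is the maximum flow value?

Computing max flow:
  Flow on (0->1): 4/9
  Flow on (1->3): 1/4
  Flow on (1->4): 3/3
  Flow on (3->4): 1/1
Maximum flow = 4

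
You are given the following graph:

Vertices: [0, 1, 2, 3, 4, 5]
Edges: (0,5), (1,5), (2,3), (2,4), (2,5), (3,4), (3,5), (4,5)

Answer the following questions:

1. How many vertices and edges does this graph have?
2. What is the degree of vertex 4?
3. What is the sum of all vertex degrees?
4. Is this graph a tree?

Count: 6 vertices, 8 edges.
Vertex 4 has neighbors [2, 3, 5], degree = 3.
Handshaking lemma: 2 * 8 = 16.
A tree on 6 vertices has 5 edges. This graph has 8 edges (3 extra). Not a tree.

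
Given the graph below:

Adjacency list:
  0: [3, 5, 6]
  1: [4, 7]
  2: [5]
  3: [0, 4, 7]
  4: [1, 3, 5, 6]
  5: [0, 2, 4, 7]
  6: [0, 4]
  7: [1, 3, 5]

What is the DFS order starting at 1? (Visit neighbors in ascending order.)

DFS from vertex 1 (neighbors processed in ascending order):
Visit order: 1, 4, 3, 0, 5, 2, 7, 6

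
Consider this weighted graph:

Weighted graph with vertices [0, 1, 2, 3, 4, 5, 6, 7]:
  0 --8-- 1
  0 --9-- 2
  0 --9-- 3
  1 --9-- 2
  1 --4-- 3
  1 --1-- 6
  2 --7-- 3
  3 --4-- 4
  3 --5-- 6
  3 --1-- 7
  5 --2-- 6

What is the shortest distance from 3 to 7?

Using Dijkstra's algorithm from vertex 3:
Shortest path: 3 -> 7
Total weight: 1 = 1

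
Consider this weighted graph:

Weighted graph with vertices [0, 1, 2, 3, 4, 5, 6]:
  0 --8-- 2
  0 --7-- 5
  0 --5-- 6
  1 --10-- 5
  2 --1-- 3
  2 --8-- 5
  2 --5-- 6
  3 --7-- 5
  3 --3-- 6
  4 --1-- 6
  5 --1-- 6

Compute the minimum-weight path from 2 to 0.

Using Dijkstra's algorithm from vertex 2:
Shortest path: 2 -> 0
Total weight: 8 = 8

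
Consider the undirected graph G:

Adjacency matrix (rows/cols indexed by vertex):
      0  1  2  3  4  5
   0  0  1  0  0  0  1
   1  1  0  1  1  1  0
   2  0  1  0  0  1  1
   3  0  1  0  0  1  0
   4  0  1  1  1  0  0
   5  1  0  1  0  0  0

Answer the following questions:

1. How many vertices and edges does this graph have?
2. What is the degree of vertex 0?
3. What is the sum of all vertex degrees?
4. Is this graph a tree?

Count: 6 vertices, 8 edges.
Vertex 0 has neighbors [1, 5], degree = 2.
Handshaking lemma: 2 * 8 = 16.
A tree on 6 vertices has 5 edges. This graph has 8 edges (3 extra). Not a tree.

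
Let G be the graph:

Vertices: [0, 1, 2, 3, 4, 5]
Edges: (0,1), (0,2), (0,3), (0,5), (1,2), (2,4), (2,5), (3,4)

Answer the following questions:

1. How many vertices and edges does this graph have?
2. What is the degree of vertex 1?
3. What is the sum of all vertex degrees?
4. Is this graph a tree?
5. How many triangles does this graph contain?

Count: 6 vertices, 8 edges.
Vertex 1 has neighbors [0, 2], degree = 2.
Handshaking lemma: 2 * 8 = 16.
A tree on 6 vertices has 5 edges. This graph has 8 edges (3 extra). Not a tree.
Number of triangles = 2.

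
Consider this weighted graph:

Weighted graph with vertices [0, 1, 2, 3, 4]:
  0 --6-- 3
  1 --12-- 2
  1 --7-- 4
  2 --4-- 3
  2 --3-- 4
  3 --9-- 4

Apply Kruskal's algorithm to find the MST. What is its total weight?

Applying Kruskal's algorithm (sort edges by weight, add if no cycle):
  Add (2,4) w=3
  Add (2,3) w=4
  Add (0,3) w=6
  Add (1,4) w=7
  Skip (3,4) w=9 (creates cycle)
  Skip (1,2) w=12 (creates cycle)
MST weight = 20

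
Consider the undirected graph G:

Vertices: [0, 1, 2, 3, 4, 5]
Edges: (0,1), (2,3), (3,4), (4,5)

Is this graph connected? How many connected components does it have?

Checking connectivity: the graph has 2 connected component(s).
Components: [[0, 1], [2, 3, 4, 5]]. The graph is NOT connected.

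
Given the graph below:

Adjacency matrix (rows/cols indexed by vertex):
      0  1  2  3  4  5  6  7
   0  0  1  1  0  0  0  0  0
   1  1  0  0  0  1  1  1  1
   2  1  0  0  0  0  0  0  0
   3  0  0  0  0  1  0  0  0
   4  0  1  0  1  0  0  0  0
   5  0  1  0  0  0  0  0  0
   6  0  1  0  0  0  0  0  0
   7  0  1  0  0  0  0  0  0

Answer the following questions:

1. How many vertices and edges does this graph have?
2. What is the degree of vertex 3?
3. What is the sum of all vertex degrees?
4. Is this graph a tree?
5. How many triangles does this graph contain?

Count: 8 vertices, 7 edges.
Vertex 3 has neighbors [4], degree = 1.
Handshaking lemma: 2 * 7 = 14.
A graph is a tree iff it is connected and has exactly n-1 edges. This graph is connected (all 8 vertices in one component) and has 8-1 = 7 edges. It is a tree.
Number of triangles = 0.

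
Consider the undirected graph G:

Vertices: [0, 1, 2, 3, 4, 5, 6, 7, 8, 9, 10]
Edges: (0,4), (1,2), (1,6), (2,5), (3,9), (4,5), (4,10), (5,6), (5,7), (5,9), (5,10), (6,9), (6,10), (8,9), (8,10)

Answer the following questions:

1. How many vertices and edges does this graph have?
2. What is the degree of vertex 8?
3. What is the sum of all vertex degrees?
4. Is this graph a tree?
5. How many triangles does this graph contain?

Count: 11 vertices, 15 edges.
Vertex 8 has neighbors [9, 10], degree = 2.
Handshaking lemma: 2 * 15 = 30.
A tree on 11 vertices has 10 edges. This graph has 15 edges (5 extra). Not a tree.
Number of triangles = 3.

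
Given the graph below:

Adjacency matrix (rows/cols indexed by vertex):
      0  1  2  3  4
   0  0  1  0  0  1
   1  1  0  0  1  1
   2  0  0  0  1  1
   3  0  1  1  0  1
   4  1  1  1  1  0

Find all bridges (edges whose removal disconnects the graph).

No bridges found. The graph is 2-edge-connected (no single edge removal disconnects it).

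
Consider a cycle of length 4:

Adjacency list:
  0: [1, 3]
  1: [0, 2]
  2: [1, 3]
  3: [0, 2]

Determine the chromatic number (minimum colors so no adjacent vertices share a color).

This is an even cycle (C_4). Even cycles are bipartite.
Chromatic number = 2.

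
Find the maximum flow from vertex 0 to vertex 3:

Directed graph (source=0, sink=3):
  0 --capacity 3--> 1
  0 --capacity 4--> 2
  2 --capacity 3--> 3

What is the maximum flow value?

Computing max flow:
  Flow on (0->2): 3/4
  Flow on (2->3): 3/3
Maximum flow = 3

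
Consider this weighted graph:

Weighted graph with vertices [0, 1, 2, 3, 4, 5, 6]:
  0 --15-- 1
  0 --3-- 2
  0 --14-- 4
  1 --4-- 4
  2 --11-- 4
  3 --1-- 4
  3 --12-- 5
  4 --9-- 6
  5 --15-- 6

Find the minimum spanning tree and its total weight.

Applying Kruskal's algorithm (sort edges by weight, add if no cycle):
  Add (3,4) w=1
  Add (0,2) w=3
  Add (1,4) w=4
  Add (4,6) w=9
  Add (2,4) w=11
  Add (3,5) w=12
  Skip (0,4) w=14 (creates cycle)
  Skip (0,1) w=15 (creates cycle)
  Skip (5,6) w=15 (creates cycle)
MST weight = 40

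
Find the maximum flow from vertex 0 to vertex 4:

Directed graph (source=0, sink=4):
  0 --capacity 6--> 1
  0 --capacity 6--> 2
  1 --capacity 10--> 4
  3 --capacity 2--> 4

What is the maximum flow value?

Computing max flow:
  Flow on (0->1): 6/6
  Flow on (1->4): 6/10
Maximum flow = 6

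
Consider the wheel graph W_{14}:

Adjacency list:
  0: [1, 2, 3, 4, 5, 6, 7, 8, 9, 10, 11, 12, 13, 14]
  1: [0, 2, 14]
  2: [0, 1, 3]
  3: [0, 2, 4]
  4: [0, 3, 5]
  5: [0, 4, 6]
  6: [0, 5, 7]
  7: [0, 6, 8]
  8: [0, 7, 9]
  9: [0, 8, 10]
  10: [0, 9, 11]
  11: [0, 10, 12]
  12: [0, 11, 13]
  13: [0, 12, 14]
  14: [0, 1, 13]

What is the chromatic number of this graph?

W_{14} = C_{14} plus a hub adjacent to every cycle vertex.
The outer cycle needs 2 colors (even cycle); the hub is adjacent to all of them so needs a fresh color.
Chromatic number = 2 + 1 = 3.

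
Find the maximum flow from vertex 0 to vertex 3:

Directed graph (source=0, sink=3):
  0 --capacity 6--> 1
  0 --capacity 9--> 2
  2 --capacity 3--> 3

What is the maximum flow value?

Computing max flow:
  Flow on (0->2): 3/9
  Flow on (2->3): 3/3
Maximum flow = 3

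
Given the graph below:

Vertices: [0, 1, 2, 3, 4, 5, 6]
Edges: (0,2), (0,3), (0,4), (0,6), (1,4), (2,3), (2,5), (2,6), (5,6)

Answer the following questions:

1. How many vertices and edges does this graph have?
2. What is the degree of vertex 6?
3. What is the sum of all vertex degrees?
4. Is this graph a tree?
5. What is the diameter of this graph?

Count: 7 vertices, 9 edges.
Vertex 6 has neighbors [0, 2, 5], degree = 3.
Handshaking lemma: 2 * 9 = 18.
A tree on 7 vertices has 6 edges. This graph has 9 edges (3 extra). Not a tree.
Diameter (longest shortest path) = 4.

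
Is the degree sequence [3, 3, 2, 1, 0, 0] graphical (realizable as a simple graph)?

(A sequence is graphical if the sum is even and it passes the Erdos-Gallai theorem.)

Sum of degrees = 9. Sum is odd, so the sequence is NOT graphical.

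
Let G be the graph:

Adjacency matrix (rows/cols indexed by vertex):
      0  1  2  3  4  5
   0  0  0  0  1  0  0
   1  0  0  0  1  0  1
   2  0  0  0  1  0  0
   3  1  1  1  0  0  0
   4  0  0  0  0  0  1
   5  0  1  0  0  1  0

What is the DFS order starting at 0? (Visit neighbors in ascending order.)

DFS from vertex 0 (neighbors processed in ascending order):
Visit order: 0, 3, 1, 5, 4, 2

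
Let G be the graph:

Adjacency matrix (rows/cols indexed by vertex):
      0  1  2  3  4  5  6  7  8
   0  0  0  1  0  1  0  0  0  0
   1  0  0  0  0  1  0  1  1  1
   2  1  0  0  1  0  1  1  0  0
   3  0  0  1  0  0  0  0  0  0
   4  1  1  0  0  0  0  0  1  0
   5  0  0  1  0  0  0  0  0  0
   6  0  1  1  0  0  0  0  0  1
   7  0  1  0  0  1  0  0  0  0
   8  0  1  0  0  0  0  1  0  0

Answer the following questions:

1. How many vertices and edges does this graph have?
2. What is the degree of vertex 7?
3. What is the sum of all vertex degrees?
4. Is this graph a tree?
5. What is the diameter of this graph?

Count: 9 vertices, 11 edges.
Vertex 7 has neighbors [1, 4], degree = 2.
Handshaking lemma: 2 * 11 = 22.
A tree on 9 vertices has 8 edges. This graph has 11 edges (3 extra). Not a tree.
Diameter (longest shortest path) = 4.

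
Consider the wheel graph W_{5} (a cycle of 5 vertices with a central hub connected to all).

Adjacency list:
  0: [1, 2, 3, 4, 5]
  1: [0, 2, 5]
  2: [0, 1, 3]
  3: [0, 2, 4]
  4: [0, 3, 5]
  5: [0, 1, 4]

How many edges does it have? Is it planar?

Wheel graph W_{5}: 5 cycle edges + 5 spoke edges = 10 edges.
Total vertices: 6.
The graph is planar.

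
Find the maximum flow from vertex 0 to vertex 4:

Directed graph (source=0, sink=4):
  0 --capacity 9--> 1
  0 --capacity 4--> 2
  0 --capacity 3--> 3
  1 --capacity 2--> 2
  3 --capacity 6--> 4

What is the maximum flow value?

Computing max flow:
  Flow on (0->3): 3/3
  Flow on (3->4): 3/6
Maximum flow = 3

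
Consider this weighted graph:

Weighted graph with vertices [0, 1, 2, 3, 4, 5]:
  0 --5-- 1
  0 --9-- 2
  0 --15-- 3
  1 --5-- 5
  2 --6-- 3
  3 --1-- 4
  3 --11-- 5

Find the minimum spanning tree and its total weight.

Applying Kruskal's algorithm (sort edges by weight, add if no cycle):
  Add (3,4) w=1
  Add (0,1) w=5
  Add (1,5) w=5
  Add (2,3) w=6
  Add (0,2) w=9
  Skip (3,5) w=11 (creates cycle)
  Skip (0,3) w=15 (creates cycle)
MST weight = 26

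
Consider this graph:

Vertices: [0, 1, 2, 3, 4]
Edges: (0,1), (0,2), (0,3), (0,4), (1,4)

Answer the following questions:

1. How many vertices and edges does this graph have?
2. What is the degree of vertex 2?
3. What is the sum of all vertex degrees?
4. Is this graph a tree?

Count: 5 vertices, 5 edges.
Vertex 2 has neighbors [0], degree = 1.
Handshaking lemma: 2 * 5 = 10.
A tree on 5 vertices has 4 edges. This graph has 5 edges (1 extra). Not a tree.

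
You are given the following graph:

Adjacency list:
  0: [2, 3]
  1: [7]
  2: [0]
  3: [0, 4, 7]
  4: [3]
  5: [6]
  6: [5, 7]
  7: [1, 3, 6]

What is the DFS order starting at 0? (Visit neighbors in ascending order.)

DFS from vertex 0 (neighbors processed in ascending order):
Visit order: 0, 2, 3, 4, 7, 1, 6, 5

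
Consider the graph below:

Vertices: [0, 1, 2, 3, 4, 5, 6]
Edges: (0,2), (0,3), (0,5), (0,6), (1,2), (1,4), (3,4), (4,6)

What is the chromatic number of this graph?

The graph has a maximum clique of size 2 (lower bound on chromatic number).
A valid 3-coloring: {0: 0, 1: 1, 2: 2, 3: 1, 4: 0, 5: 1, 6: 1}.
No proper 2-coloring exists (verified by exhaustive search).
Chromatic number = 3.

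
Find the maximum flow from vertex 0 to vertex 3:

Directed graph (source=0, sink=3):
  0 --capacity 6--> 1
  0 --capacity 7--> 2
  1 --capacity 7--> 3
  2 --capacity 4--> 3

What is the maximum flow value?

Computing max flow:
  Flow on (0->1): 6/6
  Flow on (0->2): 4/7
  Flow on (1->3): 6/7
  Flow on (2->3): 4/4
Maximum flow = 10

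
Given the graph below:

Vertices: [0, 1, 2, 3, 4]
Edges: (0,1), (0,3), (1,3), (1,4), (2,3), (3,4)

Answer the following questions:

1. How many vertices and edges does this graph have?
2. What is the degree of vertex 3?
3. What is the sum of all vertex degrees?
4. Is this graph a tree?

Count: 5 vertices, 6 edges.
Vertex 3 has neighbors [0, 1, 2, 4], degree = 4.
Handshaking lemma: 2 * 6 = 12.
A tree on 5 vertices has 4 edges. This graph has 6 edges (2 extra). Not a tree.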